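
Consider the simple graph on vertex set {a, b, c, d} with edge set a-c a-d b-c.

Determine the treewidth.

A width-1 tree decomposition is:
Bags: B1 = {a, c}  B2 = {a, d}  B3 = {b, c}
Tree: B1–B2, B1–B3
Each bag holds 2 vertices, so the decomposition has width 1, which upper-bounds the treewidth. Since G has at least one edge (e.g. a–c), it is not an edgeless graph, so tw(G) ≥ 1. Combining the bounds, tw(G) = 1.

1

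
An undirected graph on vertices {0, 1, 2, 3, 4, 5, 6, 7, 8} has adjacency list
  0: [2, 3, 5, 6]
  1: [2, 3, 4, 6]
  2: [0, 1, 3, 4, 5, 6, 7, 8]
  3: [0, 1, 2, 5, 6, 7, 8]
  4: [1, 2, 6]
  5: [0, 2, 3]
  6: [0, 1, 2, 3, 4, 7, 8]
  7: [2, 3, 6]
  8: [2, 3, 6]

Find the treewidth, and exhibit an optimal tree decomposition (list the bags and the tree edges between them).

Treewidth 3.
One optimal decomposition is:
Bags: B1 = {2, 3, 6, 8}  B2 = {1, 2, 3, 6}  B3 = {0, 2, 3, 6}  B4 = {1, 2, 4, 6}  B5 = {0, 2, 3, 5}  B6 = {2, 3, 6, 7}
Tree: B1–B2, B2–B3, B2–B4, B3–B5, B1–B6

The largest bag has 4 vertices, giving width 3; this decomposition certifies tw(G) ≤ 3. On the other hand G contains the 4-clique {0, 2, 3, 5}. A clique must lie in a single bag of any decomposition, so no decomposition can have width below 3. The upper and lower bounds meet at 3, so that is the treewidth.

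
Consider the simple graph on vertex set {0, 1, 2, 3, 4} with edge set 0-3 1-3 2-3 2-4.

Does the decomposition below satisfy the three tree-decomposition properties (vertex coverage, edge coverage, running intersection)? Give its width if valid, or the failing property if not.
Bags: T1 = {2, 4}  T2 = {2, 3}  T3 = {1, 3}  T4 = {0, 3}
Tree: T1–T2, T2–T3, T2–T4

Yes; width 1.

Checking the three conditions: (i) the bags cover all of {0, 1, 2, 3, 4}; (ii) for each edge, some bag contains both endpoints; (iii) the bags containing any fixed vertex form a subtree. All hold, so the decomposition is valid with width 2 − 1 = 1.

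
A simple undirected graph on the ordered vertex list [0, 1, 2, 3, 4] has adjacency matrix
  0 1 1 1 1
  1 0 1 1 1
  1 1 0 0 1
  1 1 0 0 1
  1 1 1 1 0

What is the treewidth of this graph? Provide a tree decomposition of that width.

Treewidth 3.
Bags: B1 = {0, 1, 3, 4}  B2 = {0, 1, 2, 4}
Tree: B1–B2

The largest bag has 4 vertices, giving width 3; this decomposition certifies tw(G) ≤ 3. For the lower bound, the 4 vertices {0, 1, 2, 4} are pairwise adjacent, and any tree decomposition puts a clique entirely inside one bag — forcing width ≥ 3. The upper and lower bounds meet at 3, so that is the treewidth.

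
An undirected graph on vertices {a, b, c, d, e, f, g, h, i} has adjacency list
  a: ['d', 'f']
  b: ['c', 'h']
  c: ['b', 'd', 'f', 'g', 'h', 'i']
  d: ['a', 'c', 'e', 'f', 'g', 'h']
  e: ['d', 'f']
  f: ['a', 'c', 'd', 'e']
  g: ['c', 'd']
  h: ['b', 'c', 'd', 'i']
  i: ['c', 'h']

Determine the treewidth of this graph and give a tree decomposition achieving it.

Each bag holds 3 vertices, so the decomposition has width 2, which upper-bounds the treewidth. For the lower bound, the 3 vertices {c, d, g} are pairwise adjacent, and any tree decomposition puts a clique entirely inside one bag — forcing width ≥ 2. The upper and lower bounds meet at 2, so that is the treewidth.

Treewidth 2.
Bags: B1 = {c, d, f}  B2 = {d, e, f}  B3 = {c, d, h}  B4 = {a, d, f}  B5 = {c, d, g}  B6 = {c, h, i}  B7 = {b, c, h}
Tree: B1–B2, B1–B3, B1–B4, B3–B5, B3–B6, B6–B7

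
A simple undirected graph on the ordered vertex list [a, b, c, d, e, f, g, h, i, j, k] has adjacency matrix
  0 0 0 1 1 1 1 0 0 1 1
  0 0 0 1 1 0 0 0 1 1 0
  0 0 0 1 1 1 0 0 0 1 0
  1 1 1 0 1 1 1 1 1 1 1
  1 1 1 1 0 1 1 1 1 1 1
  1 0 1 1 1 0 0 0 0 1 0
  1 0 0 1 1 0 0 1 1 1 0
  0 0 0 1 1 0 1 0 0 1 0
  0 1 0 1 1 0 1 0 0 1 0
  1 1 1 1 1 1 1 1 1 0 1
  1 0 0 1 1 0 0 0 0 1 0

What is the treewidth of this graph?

4

A width-4 tree decomposition is:
Bags: B1 = {a, d, e, f, j}  B2 = {a, d, e, g, j}  B3 = {d, e, g, i, j}  B4 = {a, d, e, j, k}  B5 = {b, d, e, i, j}  B6 = {c, d, e, f, j}  B7 = {d, e, g, h, j}
Tree: B1–B2, B2–B3, B2–B4, B3–B5, B1–B6, B3–B7
The largest bag has 5 vertices, giving width 4; this decomposition certifies tw(G) ≤ 4. Conversely, {c, d, e, f, j} is a clique of size 5, and the vertices of any clique must share a bag in every tree decomposition; so some bag has ≥ 5 vertices and tw(G) ≥ 4. Therefore the treewidth is 4.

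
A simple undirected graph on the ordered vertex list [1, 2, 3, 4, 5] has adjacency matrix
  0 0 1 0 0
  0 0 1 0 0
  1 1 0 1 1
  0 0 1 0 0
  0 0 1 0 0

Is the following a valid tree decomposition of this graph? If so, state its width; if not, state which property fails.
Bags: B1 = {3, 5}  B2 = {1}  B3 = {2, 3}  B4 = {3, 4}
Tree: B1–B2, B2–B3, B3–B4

No — edge (3,1) lies in no bag.

A tree decomposition must satisfy three properties: every vertex lies in some bag; for every edge, both endpoints lie together in some bag; and for every vertex, the bags containing it form a connected subtree. Here edge (3,1) lies in no bag, so the decomposition is invalid.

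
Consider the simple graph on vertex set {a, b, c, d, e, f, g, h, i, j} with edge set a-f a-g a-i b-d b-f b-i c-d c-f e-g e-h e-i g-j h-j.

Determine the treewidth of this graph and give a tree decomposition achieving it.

Treewidth 2.
One such decomposition:
Bags: B1 = {b, c, d}  B2 = {b, c, f}  B3 = {b, f, i}  B4 = {a, f, i}  B5 = {a, e, i}  B6 = {a, e, g}  B7 = {e, g, h}  B8 = {g, h, j}
Tree: B1–B2, B2–B3, B3–B4, B4–B5, B5–B6, B6–B7, B7–B8

Each bag holds 3 vertices, so the decomposition has width 2, which upper-bounds the treewidth. Since d–c–f–b–d is a cycle in G, G is not acyclic. Forests are exactly the graphs of treewidth ≤ 1, so tw(G) ≥ 2. The upper and lower bounds meet at 2, so that is the treewidth.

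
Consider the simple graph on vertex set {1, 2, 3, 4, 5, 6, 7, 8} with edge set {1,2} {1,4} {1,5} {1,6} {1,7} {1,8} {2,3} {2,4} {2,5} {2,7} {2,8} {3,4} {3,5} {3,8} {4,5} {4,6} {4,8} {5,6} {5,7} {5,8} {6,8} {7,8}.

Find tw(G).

A width-4 tree decomposition is:
Bags: B1 = {1, 2, 4, 5, 8}  B2 = {2, 3, 4, 5, 8}  B3 = {1, 4, 5, 6, 8}  B4 = {1, 2, 5, 7, 8}
Tree: B1–B2, B1–B3, B1–B4
Every bag has size at most 5, so the width is 5 − 1 = 4 and tw(G) ≤ 4. On the other hand G contains the 5-clique {1, 2, 4, 5, 8}. A clique must lie in a single bag of any decomposition, so no decomposition can have width below 4. The upper and lower bounds meet at 4, so that is the treewidth.

4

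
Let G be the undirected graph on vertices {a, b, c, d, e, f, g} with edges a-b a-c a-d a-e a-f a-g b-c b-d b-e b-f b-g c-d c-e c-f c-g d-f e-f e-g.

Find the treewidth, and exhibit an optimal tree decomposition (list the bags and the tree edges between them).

Each bag holds 5 vertices, so the decomposition has width 4, which upper-bounds the treewidth. Conversely, {a, b, c, d, f} is a clique of size 5, and the vertices of any clique must share a bag in every tree decomposition; so some bag has ≥ 5 vertices and tw(G) ≥ 4. Hence tw(G) = 4 exactly.

Treewidth 4.
One optimal decomposition is:
Bags: B1 = {a, b, c, e, f}  B2 = {a, b, c, e, g}  B3 = {a, b, c, d, f}
Tree: B1–B2, B1–B3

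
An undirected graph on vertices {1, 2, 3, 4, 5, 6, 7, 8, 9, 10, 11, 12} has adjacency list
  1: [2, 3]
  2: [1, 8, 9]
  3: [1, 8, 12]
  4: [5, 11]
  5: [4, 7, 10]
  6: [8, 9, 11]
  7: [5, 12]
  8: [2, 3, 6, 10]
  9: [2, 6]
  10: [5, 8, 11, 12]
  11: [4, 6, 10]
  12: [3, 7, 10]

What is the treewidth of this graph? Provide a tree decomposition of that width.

The largest bag has 4 vertices, giving width 3; this decomposition certifies tw(G) ≤ 3. For the lower bound: the 4 vertex sets {1,2,9}, {3}, {8}, {6,10,11,12} are disjoint, each induces a connected subgraph, and every pair is joined by at least one edge of G. Contracting each set to a single vertex therefore yields K_{4} as a minor, and since treewidth is minor-monotone, tw(G) ≥ tw(K_{4}) = 3. The upper and lower bounds meet at 3, so that is the treewidth.

Treewidth 3.
One optimal decomposition is:
Bags: B1 = {1, 2, 3, 9}  B2 = {2, 3, 8, 9}  B3 = {3, 6, 8, 9}  B4 = {3, 6, 8, 12}  B5 = {6, 8, 10, 12}  B6 = {6, 10, 11, 12}  B7 = {7, 10, 11, 12}  B8 = {5, 7, 10, 11}  B9 = {4, 5, 7, 11}
Tree: B1–B2, B2–B3, B3–B4, B4–B5, B5–B6, B6–B7, B7–B8, B8–B9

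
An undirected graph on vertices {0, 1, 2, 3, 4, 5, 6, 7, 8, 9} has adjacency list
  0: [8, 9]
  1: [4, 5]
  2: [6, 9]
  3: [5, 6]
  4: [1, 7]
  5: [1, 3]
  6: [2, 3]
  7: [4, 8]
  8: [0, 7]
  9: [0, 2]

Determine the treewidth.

A width-2 tree decomposition is:
Bags: B1 = {4, 7, 8}  B2 = {1, 4, 8}  B3 = {1, 5, 8}  B4 = {3, 5, 8}  B5 = {3, 6, 8}  B6 = {2, 6, 8}  B7 = {2, 8, 9}  B8 = {0, 8, 9}
Tree: B1–B2, B2–B3, B3–B4, B4–B5, B5–B6, B6–B7, B7–B8
Every bag has size at most 3, so the width is 3 − 1 = 2 and tw(G) ≤ 2. The edges 8–7–4–1–5–3–6–2–9–0–8 form a cycle, so G is not a tree and its treewidth is at least 2. Combining the bounds, tw(G) = 2.

2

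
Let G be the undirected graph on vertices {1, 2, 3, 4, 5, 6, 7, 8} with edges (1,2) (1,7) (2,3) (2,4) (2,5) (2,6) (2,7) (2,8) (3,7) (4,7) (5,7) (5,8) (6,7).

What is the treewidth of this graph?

2

A width-2 tree decomposition is:
Bags: B1 = {2, 6, 7}  B2 = {2, 3, 7}  B3 = {1, 2, 7}  B4 = {2, 5, 7}  B5 = {2, 4, 7}  B6 = {2, 5, 8}
Tree: B1–B2, B1–B3, B3–B4, B3–B5, B4–B6
The largest bag has 3 vertices, giving width 2; this decomposition certifies tw(G) ≤ 2. On the other hand G contains the 3-clique {2, 5, 8}. A clique must lie in a single bag of any decomposition, so no decomposition can have width below 2. Hence tw(G) = 2 exactly.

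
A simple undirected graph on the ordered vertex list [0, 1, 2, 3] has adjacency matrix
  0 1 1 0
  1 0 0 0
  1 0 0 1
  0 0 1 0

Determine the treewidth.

A width-1 tree decomposition is:
Bags: B1 = {2, 3}  B2 = {0, 2}  B3 = {0, 1}
Tree: B1–B2, B2–B3
Every bag has size at most 2, so the width is 2 − 1 = 1 and tw(G) ≤ 1. G has an edge, so its treewidth is at least 1. The upper and lower bounds meet at 1, so that is the treewidth.

1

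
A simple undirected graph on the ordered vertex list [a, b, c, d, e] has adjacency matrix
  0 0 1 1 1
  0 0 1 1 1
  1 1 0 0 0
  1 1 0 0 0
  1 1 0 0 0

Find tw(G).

A width-2 tree decomposition is:
Bags: B1 = {a, b, c}  B2 = {a, b, d}  B3 = {a, b, e}
Tree: B1–B2, B2–B3
Every bag has size at most 3, so the width is 3 − 1 = 2 and tw(G) ≤ 2. For the lower bound, G contains the cycle a–c–b–d–a, so G is not a forest; only forests have treewidth ≤ 1, hence tw(G) ≥ 2. Combining the bounds, tw(G) = 2.

2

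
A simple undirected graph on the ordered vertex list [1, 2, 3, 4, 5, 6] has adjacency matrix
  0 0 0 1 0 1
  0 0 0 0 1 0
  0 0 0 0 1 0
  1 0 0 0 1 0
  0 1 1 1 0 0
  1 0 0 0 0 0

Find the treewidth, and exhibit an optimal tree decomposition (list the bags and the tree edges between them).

Every bag has size at most 2, so the width is 2 − 1 = 1 and tw(G) ≤ 1. G has an edge, so its treewidth is at least 1. Combining the bounds, tw(G) = 1.

Treewidth 1.
One such decomposition:
Bags: B1 = {1, 4}  B2 = {1, 6}  B3 = {4, 5}  B4 = {3, 5}  B5 = {2, 5}
Tree: B1–B2, B1–B3, B3–B4, B3–B5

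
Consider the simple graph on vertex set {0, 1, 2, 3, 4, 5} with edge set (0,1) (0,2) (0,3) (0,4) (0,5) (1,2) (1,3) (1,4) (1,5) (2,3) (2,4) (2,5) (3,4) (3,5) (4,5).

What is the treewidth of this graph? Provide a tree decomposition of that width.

Treewidth 5.
One optimal decomposition is:
Bags: B1 = {0, 1, 2, 3, 4, 5}
Tree: (single bag)

With just one bag of size 6, the width is 6 − 1 = 5, so tw(G) ≤ 5. Conversely, {0, 1, 2, 3, 4, 5} is a clique of size 6, and the vertices of any clique must share a bag in every tree decomposition; so some bag has ≥ 6 vertices and tw(G) ≥ 5. The upper and lower bounds meet at 5, so that is the treewidth.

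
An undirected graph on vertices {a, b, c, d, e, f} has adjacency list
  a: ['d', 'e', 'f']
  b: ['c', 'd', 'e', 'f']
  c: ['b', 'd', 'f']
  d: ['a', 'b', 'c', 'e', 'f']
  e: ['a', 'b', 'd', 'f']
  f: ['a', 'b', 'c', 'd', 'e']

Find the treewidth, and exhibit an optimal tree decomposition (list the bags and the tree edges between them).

Each bag holds 4 vertices, so the decomposition has width 3, which upper-bounds the treewidth. Conversely, {a, d, e, f} is a clique of size 4, and the vertices of any clique must share a bag in every tree decomposition; so some bag has ≥ 4 vertices and tw(G) ≥ 3. Therefore the treewidth is 3.

Treewidth 3.
Bags: B1 = {b, d, e, f}  B2 = {b, c, d, f}  B3 = {a, d, e, f}
Tree: B1–B2, B1–B3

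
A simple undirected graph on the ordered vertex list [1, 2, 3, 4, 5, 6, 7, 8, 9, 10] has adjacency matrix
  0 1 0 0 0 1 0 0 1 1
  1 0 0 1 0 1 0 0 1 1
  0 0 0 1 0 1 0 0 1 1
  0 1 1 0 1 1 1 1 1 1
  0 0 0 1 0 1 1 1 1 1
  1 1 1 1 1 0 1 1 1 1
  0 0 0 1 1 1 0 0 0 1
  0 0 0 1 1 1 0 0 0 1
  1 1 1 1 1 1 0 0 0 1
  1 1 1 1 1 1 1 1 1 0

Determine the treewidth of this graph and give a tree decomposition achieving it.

Treewidth 4.
One optimal decomposition is:
Bags: B1 = {4, 5, 6, 9, 10}  B2 = {3, 4, 6, 9, 10}  B3 = {4, 5, 6, 7, 10}  B4 = {2, 4, 6, 9, 10}  B5 = {1, 2, 6, 9, 10}  B6 = {4, 5, 6, 8, 10}
Tree: B1–B2, B1–B3, B1–B4, B4–B5, B1–B6

Every bag has size at most 5, so the width is 5 − 1 = 4 and tw(G) ≤ 4. On the other hand G contains the 5-clique {1, 2, 6, 9, 10}. A clique must lie in a single bag of any decomposition, so no decomposition can have width below 4. Therefore the treewidth is 4.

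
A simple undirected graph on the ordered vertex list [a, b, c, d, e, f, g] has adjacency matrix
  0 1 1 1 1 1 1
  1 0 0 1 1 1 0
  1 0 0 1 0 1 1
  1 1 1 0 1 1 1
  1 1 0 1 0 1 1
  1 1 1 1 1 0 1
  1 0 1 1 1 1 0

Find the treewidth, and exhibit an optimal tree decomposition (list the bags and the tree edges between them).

Each bag holds 5 vertices, so the decomposition has width 4, which upper-bounds the treewidth. On the other hand G contains the 5-clique {a, d, e, f, g}. A clique must lie in a single bag of any decomposition, so no decomposition can have width below 4. The upper and lower bounds meet at 4, so that is the treewidth.

Treewidth 4.
One such decomposition:
Bags: B1 = {a, c, d, f, g}  B2 = {a, d, e, f, g}  B3 = {a, b, d, e, f}
Tree: B1–B2, B2–B3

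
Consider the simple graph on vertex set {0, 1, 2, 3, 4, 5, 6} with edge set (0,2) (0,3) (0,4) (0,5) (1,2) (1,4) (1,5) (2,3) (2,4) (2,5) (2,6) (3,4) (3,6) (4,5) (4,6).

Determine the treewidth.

A width-3 tree decomposition is:
Bags: B1 = {0, 2, 3, 4}  B2 = {2, 3, 4, 6}  B3 = {0, 2, 4, 5}  B4 = {1, 2, 4, 5}
Tree: B1–B2, B1–B3, B3–B4
Every bag has size at most 4, so the width is 4 − 1 = 3 and tw(G) ≤ 3. On the other hand G contains the 4-clique {0, 2, 3, 4}. A clique must lie in a single bag of any decomposition, so no decomposition can have width below 3. The upper and lower bounds meet at 3, so that is the treewidth.

3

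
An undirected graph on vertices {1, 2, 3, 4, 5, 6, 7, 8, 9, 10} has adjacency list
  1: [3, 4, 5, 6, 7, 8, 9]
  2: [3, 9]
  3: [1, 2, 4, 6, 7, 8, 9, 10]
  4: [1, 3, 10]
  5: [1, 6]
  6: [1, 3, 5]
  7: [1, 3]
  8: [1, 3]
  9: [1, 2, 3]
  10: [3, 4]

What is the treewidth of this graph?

2

A width-2 tree decomposition is:
Bags: B1 = {1, 3, 4}  B2 = {1, 3, 9}  B3 = {1, 3, 6}  B4 = {2, 3, 9}  B5 = {1, 5, 6}  B6 = {1, 3, 8}  B7 = {3, 4, 10}  B8 = {1, 3, 7}
Tree: B1–B2, B1–B3, B2–B4, B3–B5, B1–B6, B1–B7, B6–B8
The largest bag has 3 vertices, giving width 2; this decomposition certifies tw(G) ≤ 2. For the lower bound, the 3 vertices {1, 3, 4} are pairwise adjacent, and any tree decomposition puts a clique entirely inside one bag — forcing width ≥ 2. Combining the bounds, tw(G) = 2.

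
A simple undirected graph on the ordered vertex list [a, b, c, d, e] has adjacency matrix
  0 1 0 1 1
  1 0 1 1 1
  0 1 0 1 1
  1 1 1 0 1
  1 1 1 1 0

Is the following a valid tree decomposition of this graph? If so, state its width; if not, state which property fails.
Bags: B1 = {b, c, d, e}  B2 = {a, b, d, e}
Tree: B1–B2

Every vertex of G appears in some bag (union = {a, b, c, d, e}); every edge is covered by a bag; and for each vertex v the set of bags containing v is connected in the bag tree. The decomposition is therefore valid. The largest bag has 4 vertices, so the width is 3.

Yes; width 3.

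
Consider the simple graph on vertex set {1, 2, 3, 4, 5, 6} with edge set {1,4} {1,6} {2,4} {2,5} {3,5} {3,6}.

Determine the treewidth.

A width-2 tree decomposition is:
Bags: B1 = {1, 4, 6}  B2 = {2, 4, 6}  B3 = {2, 5, 6}  B4 = {3, 5, 6}
Tree: B1–B2, B2–B3, B3–B4
The largest bag has 3 vertices, giving width 2; this decomposition certifies tw(G) ≤ 2. For the lower bound, G contains the cycle 6–1–4–2–5–3–6, so G is not a forest; only forests have treewidth ≤ 1, hence tw(G) ≥ 2. Hence tw(G) = 2 exactly.

2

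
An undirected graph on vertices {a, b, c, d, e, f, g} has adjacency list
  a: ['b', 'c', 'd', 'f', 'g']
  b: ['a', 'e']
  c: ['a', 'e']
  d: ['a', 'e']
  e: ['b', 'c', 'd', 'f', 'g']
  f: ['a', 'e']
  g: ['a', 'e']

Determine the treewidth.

2

A width-2 tree decomposition is:
Bags: B1 = {a, c, e}  B2 = {a, e, g}  B3 = {a, d, e}  B4 = {a, b, e}  B5 = {a, e, f}
Tree: B1–B2, B2–B3, B3–B4, B4–B5
Each bag holds 3 vertices, so the decomposition has width 2, which upper-bounds the treewidth. For the lower bound, G contains the cycle e–c–a–g–e, so G is not a forest; only forests have treewidth ≤ 1, hence tw(G) ≥ 2. Hence tw(G) = 2 exactly.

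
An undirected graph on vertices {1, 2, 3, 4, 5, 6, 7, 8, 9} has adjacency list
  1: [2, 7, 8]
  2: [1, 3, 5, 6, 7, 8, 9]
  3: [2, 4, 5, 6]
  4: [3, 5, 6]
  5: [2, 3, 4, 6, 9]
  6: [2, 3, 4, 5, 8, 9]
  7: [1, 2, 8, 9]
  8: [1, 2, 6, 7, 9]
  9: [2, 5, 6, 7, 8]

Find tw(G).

3

A width-3 tree decomposition is:
Bags: B1 = {2, 6, 8, 9}  B2 = {2, 7, 8, 9}  B3 = {2, 5, 6, 9}  B4 = {2, 3, 5, 6}  B5 = {3, 4, 5, 6}  B6 = {1, 2, 7, 8}
Tree: B1–B2, B1–B3, B3–B4, B4–B5, B2–B6
The largest bag has 4 vertices, giving width 3; this decomposition certifies tw(G) ≤ 3. For the lower bound, the 4 vertices {1, 2, 7, 8} are pairwise adjacent, and any tree decomposition puts a clique entirely inside one bag — forcing width ≥ 3. Hence tw(G) = 3 exactly.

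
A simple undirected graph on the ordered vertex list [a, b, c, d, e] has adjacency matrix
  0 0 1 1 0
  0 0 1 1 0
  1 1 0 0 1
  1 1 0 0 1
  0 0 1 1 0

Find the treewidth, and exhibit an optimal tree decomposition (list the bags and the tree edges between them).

Treewidth 2.
One optimal decomposition is:
Bags: B1 = {c, d, e}  B2 = {a, c, d}  B3 = {b, c, d}
Tree: B1–B2, B2–B3

The largest bag has 3 vertices, giving width 2; this decomposition certifies tw(G) ≤ 2. The edges e–d–a–c–e form a cycle, so G is not a tree and its treewidth is at least 2. Hence tw(G) = 2 exactly.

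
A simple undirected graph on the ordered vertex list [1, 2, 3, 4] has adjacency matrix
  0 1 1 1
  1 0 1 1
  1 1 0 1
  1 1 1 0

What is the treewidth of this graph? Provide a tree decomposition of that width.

With just one bag of size 4, the width is 4 − 1 = 3, so tw(G) ≤ 3. For the lower bound, the 4 vertices {1, 2, 3, 4} are pairwise adjacent, and any tree decomposition puts a clique entirely inside one bag — forcing width ≥ 3. Therefore the treewidth is 3.

Treewidth 3.
One optimal decomposition is:
Bags: B1 = {1, 2, 3, 4}
Tree: (single bag)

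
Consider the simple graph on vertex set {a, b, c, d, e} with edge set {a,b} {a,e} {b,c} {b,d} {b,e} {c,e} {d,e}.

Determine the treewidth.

2

A width-2 tree decomposition is:
Bags: B1 = {a, b, e}  B2 = {b, c, e}  B3 = {b, d, e}
Tree: B1–B2, B1–B3
Every bag has size at most 3, so the width is 3 − 1 = 2 and tw(G) ≤ 2. Conversely, {b, d, e} is a clique of size 3, and the vertices of any clique must share a bag in every tree decomposition; so some bag has ≥ 3 vertices and tw(G) ≥ 2. Combining the bounds, tw(G) = 2.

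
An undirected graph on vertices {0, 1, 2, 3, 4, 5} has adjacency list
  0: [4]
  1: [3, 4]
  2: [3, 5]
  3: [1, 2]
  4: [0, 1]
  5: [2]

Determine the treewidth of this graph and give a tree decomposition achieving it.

Treewidth 1.
One optimal decomposition is:
Bags: B1 = {2, 5}  B2 = {2, 3}  B3 = {1, 3}  B4 = {1, 4}  B5 = {0, 4}
Tree: B1–B2, B2–B3, B3–B4, B4–B5

The largest bag has 2 vertices, giving width 1; this decomposition certifies tw(G) ≤ 1. Since G has at least one edge (e.g. 5–2), it is not an edgeless graph, so tw(G) ≥ 1. The upper and lower bounds meet at 1, so that is the treewidth.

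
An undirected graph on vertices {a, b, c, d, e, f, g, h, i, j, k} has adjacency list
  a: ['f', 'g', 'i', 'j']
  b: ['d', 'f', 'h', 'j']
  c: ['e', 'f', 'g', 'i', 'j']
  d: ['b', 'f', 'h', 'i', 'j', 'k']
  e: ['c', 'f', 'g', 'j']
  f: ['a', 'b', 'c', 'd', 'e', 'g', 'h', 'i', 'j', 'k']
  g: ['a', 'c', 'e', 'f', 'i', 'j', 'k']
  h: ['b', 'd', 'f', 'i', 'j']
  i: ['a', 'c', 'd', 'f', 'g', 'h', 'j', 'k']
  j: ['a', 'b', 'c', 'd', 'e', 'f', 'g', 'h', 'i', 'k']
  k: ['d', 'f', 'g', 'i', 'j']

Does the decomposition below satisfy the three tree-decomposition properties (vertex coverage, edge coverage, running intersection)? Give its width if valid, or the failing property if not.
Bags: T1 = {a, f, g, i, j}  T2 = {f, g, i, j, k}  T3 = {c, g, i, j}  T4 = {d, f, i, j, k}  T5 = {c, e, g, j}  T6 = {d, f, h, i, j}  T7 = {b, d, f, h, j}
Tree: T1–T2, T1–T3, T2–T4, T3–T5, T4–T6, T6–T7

No — edge (f,c) lies in no bag.

A tree decomposition must satisfy three properties: every vertex lies in some bag; for every edge, both endpoints lie together in some bag; and for every vertex, the bags containing it form a connected subtree. Here edge (f,c) lies in no bag, so the decomposition is invalid.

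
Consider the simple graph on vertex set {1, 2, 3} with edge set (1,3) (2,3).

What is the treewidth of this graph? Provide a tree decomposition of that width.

Each bag holds 2 vertices, so the decomposition has width 1, which upper-bounds the treewidth. Any graph with an edge has treewidth ≥ 1, and G has the edge 3–2. Hence tw(G) = 1 exactly.

Treewidth 1.
One optimal decomposition is:
Bags: B1 = {2, 3}  B2 = {1, 3}
Tree: B1–B2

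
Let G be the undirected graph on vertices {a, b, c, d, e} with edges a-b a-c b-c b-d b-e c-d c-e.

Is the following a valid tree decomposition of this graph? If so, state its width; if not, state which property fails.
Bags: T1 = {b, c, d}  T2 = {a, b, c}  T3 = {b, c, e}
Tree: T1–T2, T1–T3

Yes; width 2.

Vertex coverage: the bags together contain {a, b, c, d, e}, the full vertex set. Edge coverage: each edge of G has both endpoints in at least one bag. Running intersection: for every vertex, the bags containing it form a connected subtree. All three properties hold, so this is a valid tree decomposition of width max|bag| − 1 = 2, and hence tw(G) ≤ 2.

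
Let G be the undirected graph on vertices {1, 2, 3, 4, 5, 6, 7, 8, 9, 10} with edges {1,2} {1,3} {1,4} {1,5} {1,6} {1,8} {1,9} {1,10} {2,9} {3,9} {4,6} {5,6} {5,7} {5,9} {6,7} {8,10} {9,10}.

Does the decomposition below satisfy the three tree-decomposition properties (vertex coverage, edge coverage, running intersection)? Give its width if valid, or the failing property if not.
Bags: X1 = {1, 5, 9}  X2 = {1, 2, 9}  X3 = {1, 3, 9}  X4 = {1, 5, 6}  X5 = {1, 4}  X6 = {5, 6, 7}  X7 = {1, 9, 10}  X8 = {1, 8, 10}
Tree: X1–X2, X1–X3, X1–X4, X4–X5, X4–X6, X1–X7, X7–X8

A tree decomposition must satisfy three properties: every vertex lies in some bag; for every edge, both endpoints lie together in some bag; and for every vertex, the bags containing it form a connected subtree. Here edge (6,4) lies in no bag, so the decomposition is invalid.

No — edge (6,4) lies in no bag.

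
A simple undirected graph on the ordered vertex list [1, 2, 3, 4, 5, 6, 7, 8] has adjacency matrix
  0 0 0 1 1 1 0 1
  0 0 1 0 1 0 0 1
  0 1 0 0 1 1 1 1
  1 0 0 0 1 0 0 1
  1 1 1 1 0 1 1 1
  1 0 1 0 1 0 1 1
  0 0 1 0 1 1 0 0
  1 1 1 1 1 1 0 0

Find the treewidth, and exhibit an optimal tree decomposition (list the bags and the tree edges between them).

Treewidth 3.
One optimal decomposition is:
Bags: B1 = {3, 5, 6, 8}  B2 = {3, 5, 6, 7}  B3 = {2, 3, 5, 8}  B4 = {1, 5, 6, 8}  B5 = {1, 4, 5, 8}
Tree: B1–B2, B1–B3, B1–B4, B4–B5

Every bag has size at most 4, so the width is 4 − 1 = 3 and tw(G) ≤ 3. Conversely, {1, 4, 5, 8} is a clique of size 4, and the vertices of any clique must share a bag in every tree decomposition; so some bag has ≥ 4 vertices and tw(G) ≥ 3. Therefore the treewidth is 3.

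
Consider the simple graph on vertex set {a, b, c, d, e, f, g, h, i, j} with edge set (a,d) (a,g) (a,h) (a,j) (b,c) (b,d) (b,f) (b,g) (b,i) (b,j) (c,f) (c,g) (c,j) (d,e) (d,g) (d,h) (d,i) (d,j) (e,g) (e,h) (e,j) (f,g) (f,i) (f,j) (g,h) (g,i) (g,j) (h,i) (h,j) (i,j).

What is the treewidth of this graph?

A width-4 tree decomposition is:
Bags: B1 = {b, f, g, i, j}  B2 = {b, d, g, i, j}  B3 = {d, g, h, i, j}  B4 = {d, e, g, h, j}  B5 = {a, d, g, h, j}  B6 = {b, c, f, g, j}
Tree: B1–B2, B2–B3, B3–B4, B4–B5, B1–B6
The largest bag has 5 vertices, giving width 4; this decomposition certifies tw(G) ≤ 4. For the lower bound, the 5 vertices {d, e, g, h, j} are pairwise adjacent, and any tree decomposition puts a clique entirely inside one bag — forcing width ≥ 4. Combining the bounds, tw(G) = 4.

4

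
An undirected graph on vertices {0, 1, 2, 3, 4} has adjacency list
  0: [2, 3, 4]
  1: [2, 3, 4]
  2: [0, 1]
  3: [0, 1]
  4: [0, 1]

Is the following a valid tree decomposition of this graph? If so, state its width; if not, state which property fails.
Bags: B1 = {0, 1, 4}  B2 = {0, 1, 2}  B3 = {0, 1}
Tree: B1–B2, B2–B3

A tree decomposition must satisfy three properties: every vertex lies in some bag; for every edge, both endpoints lie together in some bag; and for every vertex, the bags containing it form a connected subtree. Here vertex 3 appears in no bag, so the decomposition is invalid.

No — vertex 3 appears in no bag.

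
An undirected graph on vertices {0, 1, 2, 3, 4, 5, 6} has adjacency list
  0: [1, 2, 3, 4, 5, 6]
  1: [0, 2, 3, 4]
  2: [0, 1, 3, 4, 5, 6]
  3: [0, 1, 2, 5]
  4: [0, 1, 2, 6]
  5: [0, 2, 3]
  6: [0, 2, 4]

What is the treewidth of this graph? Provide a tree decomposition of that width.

The largest bag has 4 vertices, giving width 3; this decomposition certifies tw(G) ≤ 3. On the other hand G contains the 4-clique {0, 1, 2, 3}. A clique must lie in a single bag of any decomposition, so no decomposition can have width below 3. The upper and lower bounds meet at 3, so that is the treewidth.

Treewidth 3.
One such decomposition:
Bags: B1 = {0, 1, 2, 3}  B2 = {0, 1, 2, 4}  B3 = {0, 2, 3, 5}  B4 = {0, 2, 4, 6}
Tree: B1–B2, B1–B3, B2–B4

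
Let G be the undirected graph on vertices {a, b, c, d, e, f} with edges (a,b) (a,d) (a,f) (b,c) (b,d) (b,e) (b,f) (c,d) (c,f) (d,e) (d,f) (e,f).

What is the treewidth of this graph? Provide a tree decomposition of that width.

Treewidth 3.
One optimal decomposition is:
Bags: B1 = {a, b, d, f}  B2 = {b, d, e, f}  B3 = {b, c, d, f}
Tree: B1–B2, B1–B3

Every bag has size at most 4, so the width is 4 − 1 = 3 and tw(G) ≤ 3. Conversely, {b, d, e, f} is a clique of size 4, and the vertices of any clique must share a bag in every tree decomposition; so some bag has ≥ 4 vertices and tw(G) ≥ 3. Therefore the treewidth is 3.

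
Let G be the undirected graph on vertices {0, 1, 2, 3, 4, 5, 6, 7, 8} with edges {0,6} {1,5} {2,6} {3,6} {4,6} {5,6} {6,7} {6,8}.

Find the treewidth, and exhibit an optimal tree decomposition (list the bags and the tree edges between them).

Each bag holds 2 vertices, so the decomposition has width 1, which upper-bounds the treewidth. G has an edge, so its treewidth is at least 1. Therefore the treewidth is 1.

Treewidth 1.
Bags: B1 = {1, 5}  B2 = {5, 6}  B3 = {2, 6}  B4 = {3, 6}  B5 = {6, 7}  B6 = {0, 6}  B7 = {4, 6}  B8 = {6, 8}
Tree: B1–B2, B2–B3, B3–B4, B2–B5, B2–B6, B4–B7, B2–B8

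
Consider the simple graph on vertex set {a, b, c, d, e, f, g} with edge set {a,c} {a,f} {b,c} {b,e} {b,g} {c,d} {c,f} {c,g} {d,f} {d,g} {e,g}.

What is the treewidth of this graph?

2

A width-2 tree decomposition is:
Bags: B1 = {c, d, g}  B2 = {c, d, f}  B3 = {b, c, g}  B4 = {b, e, g}  B5 = {a, c, f}
Tree: B1–B2, B1–B3, B3–B4, B2–B5
Every bag has size at most 3, so the width is 3 − 1 = 2 and tw(G) ≤ 2. Conversely, {b, e, g} is a clique of size 3, and the vertices of any clique must share a bag in every tree decomposition; so some bag has ≥ 3 vertices and tw(G) ≥ 2. Hence tw(G) = 2 exactly.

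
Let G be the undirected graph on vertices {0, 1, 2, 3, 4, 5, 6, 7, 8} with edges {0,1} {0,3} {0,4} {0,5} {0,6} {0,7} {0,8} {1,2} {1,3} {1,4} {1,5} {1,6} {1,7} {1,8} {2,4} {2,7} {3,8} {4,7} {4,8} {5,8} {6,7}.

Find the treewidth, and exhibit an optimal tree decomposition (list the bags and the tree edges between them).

Treewidth 3.
Bags: B1 = {0, 1, 4, 7}  B2 = {1, 2, 4, 7}  B3 = {0, 1, 4, 8}  B4 = {0, 1, 3, 8}  B5 = {0, 1, 6, 7}  B6 = {0, 1, 5, 8}
Tree: B1–B2, B1–B3, B3–B4, B1–B5, B3–B6

Each bag holds 4 vertices, so the decomposition has width 3, which upper-bounds the treewidth. On the other hand G contains the 4-clique {0, 1, 3, 8}. A clique must lie in a single bag of any decomposition, so no decomposition can have width below 3. Combining the bounds, tw(G) = 3.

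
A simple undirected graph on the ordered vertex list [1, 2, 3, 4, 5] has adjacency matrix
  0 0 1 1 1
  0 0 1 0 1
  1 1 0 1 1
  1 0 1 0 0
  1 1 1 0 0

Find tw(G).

A width-2 tree decomposition is:
Bags: B1 = {1, 3, 4}  B2 = {1, 3, 5}  B3 = {2, 3, 5}
Tree: B1–B2, B2–B3
Every bag has size at most 3, so the width is 3 − 1 = 2 and tw(G) ≤ 2. For the lower bound, the 3 vertices {1, 3, 4} are pairwise adjacent, and any tree decomposition puts a clique entirely inside one bag — forcing width ≥ 2. Combining the bounds, tw(G) = 2.

2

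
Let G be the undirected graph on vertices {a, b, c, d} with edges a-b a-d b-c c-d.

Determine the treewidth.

A width-2 tree decomposition is:
Bags: B1 = {a, b, c}  B2 = {a, c, d}
Tree: B1–B2
Every bag has size at most 3, so the width is 3 − 1 = 2 and tw(G) ≤ 2. Since c–b–a–d–c is a cycle in G, G is not acyclic. Forests are exactly the graphs of treewidth ≤ 1, so tw(G) ≥ 2. Hence tw(G) = 2 exactly.

2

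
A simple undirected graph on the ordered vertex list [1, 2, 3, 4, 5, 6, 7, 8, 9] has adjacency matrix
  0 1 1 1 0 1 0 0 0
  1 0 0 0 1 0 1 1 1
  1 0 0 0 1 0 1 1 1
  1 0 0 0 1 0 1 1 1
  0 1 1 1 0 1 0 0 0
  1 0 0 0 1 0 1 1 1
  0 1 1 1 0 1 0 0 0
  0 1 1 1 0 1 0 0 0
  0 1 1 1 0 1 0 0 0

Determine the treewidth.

A width-4 tree decomposition is:
Bags: B1 = {2, 3, 4, 6, 7}  B2 = {2, 3, 4, 5, 6}  B3 = {2, 3, 4, 6, 9}  B4 = {2, 3, 4, 6, 8}  B5 = {1, 2, 3, 4, 6}
Tree: B1–B2, B2–B3, B3–B4, B4–B5
Each bag holds 5 vertices, so the decomposition has width 4, which upper-bounds the treewidth. For the lower bound: the 5 vertex sets {4,7}, {2,5}, {6,9}, {3}, {8} are disjoint, each induces a connected subgraph, and every pair is joined by at least one edge of G. Contracting each set to a single vertex therefore yields K_{5} as a minor, and since treewidth is minor-monotone, tw(G) ≥ tw(K_{5}) = 4. Hence tw(G) = 4 exactly.

4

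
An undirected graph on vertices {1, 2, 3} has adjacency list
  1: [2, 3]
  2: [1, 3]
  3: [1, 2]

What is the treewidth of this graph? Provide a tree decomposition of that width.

Treewidth 2.
One optimal decomposition is:
Bags: B1 = {1, 2, 3}
Tree: (single bag)

A single bag containing all 3 vertices is trivially a valid decomposition of width 2. Conversely, {1, 2, 3} is a clique of size 3, and the vertices of any clique must share a bag in every tree decomposition; so some bag has ≥ 3 vertices and tw(G) ≥ 2. Combining the bounds, tw(G) = 2.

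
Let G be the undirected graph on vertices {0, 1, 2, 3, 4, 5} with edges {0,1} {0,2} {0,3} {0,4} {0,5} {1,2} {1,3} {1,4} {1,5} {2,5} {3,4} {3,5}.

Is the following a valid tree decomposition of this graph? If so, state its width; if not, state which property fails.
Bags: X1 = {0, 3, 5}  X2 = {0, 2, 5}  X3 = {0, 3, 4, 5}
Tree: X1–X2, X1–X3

No — vertex 1 appears in no bag.

A tree decomposition must satisfy three properties: every vertex lies in some bag; for every edge, both endpoints lie together in some bag; and for every vertex, the bags containing it form a connected subtree. Here vertex 1 appears in no bag, so the decomposition is invalid.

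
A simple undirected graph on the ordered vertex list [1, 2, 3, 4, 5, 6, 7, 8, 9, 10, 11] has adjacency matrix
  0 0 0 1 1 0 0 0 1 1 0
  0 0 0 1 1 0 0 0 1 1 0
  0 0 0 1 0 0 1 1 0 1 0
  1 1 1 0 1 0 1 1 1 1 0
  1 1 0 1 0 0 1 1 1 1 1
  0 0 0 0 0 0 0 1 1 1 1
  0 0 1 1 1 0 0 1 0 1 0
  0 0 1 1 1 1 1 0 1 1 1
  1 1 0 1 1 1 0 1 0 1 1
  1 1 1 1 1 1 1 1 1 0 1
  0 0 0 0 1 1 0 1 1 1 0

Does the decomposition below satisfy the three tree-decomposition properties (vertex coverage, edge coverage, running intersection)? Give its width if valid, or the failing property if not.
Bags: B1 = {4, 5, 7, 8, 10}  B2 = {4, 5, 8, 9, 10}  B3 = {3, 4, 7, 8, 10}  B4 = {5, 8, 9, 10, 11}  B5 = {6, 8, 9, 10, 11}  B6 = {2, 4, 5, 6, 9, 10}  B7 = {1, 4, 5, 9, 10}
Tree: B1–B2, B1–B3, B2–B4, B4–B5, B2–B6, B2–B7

No — bags containing vertex 6 are not connected in the tree.

A tree decomposition must satisfy three properties: every vertex lies in some bag; for every edge, both endpoints lie together in some bag; and for every vertex, the bags containing it form a connected subtree. Here bags containing vertex 6 are not connected in the tree, so the decomposition is invalid.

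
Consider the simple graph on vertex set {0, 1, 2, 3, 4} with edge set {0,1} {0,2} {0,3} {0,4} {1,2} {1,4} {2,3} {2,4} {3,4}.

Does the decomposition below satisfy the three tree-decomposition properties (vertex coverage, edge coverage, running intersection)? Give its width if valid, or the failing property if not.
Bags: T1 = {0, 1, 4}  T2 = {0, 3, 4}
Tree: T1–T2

A tree decomposition must satisfy three properties: every vertex lies in some bag; for every edge, both endpoints lie together in some bag; and for every vertex, the bags containing it form a connected subtree. Here vertex 2 appears in no bag, so the decomposition is invalid.

No — vertex 2 appears in no bag.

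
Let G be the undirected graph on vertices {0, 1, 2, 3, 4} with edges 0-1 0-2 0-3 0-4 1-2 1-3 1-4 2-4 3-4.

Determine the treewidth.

A width-3 tree decomposition is:
Bags: B1 = {0, 1, 3, 4}  B2 = {0, 1, 2, 4}
Tree: B1–B2
Every bag has size at most 4, so the width is 4 − 1 = 3 and tw(G) ≤ 3. For the lower bound, the 4 vertices {0, 1, 2, 4} are pairwise adjacent, and any tree decomposition puts a clique entirely inside one bag — forcing width ≥ 3. Therefore the treewidth is 3.

3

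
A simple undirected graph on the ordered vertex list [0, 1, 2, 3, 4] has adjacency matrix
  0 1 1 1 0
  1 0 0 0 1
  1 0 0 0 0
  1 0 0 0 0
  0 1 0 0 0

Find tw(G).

1

A width-1 tree decomposition is:
Bags: B1 = {0, 1}  B2 = {0, 3}  B3 = {0, 2}  B4 = {1, 4}
Tree: B1–B2, B1–B3, B1–B4
Each bag holds 2 vertices, so the decomposition has width 1, which upper-bounds the treewidth. Any graph with an edge has treewidth ≥ 1, and G has the edge 0–1. Combining the bounds, tw(G) = 1.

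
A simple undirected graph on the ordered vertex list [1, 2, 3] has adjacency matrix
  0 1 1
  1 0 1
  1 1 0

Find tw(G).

A width-2 tree decomposition is:
Bags: B1 = {1, 2, 3}
Tree: (single bag)
With just one bag of size 3, the width is 3 − 1 = 2, so tw(G) ≤ 2. For the lower bound, the 3 vertices {1, 2, 3} are pairwise adjacent, and any tree decomposition puts a clique entirely inside one bag — forcing width ≥ 2. The upper and lower bounds meet at 2, so that is the treewidth.

2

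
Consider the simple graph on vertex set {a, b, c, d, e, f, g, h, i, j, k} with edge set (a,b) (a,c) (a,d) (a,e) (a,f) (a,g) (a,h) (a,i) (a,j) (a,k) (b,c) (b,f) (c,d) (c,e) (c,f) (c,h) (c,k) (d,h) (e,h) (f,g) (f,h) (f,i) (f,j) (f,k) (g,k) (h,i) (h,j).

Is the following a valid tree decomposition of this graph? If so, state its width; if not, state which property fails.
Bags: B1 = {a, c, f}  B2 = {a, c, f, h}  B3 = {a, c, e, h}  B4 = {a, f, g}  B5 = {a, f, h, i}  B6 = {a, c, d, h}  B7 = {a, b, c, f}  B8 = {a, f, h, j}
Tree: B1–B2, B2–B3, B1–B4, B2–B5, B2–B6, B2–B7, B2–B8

No — vertex k appears in no bag.

A tree decomposition must satisfy three properties: every vertex lies in some bag; for every edge, both endpoints lie together in some bag; and for every vertex, the bags containing it form a connected subtree. Here vertex k appears in no bag, so the decomposition is invalid.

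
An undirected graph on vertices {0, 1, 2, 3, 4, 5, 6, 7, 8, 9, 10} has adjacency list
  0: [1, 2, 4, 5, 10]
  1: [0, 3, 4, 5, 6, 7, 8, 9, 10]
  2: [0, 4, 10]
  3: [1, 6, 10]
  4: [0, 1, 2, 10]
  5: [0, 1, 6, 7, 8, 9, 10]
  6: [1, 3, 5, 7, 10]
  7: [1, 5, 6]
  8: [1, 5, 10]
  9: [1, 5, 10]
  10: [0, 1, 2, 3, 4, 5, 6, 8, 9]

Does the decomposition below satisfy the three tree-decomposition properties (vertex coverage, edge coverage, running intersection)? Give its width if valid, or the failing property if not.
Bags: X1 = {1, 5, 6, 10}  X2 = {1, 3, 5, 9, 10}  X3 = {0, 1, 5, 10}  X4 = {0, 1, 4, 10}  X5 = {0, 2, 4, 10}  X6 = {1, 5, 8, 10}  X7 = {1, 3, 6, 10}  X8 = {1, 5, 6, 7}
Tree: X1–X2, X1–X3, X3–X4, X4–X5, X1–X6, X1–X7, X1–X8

A tree decomposition must satisfy three properties: every vertex lies in some bag; for every edge, both endpoints lie together in some bag; and for every vertex, the bags containing it form a connected subtree. Here bags containing vertex 3 are not connected in the tree, so the decomposition is invalid.

No — bags containing vertex 3 are not connected in the tree.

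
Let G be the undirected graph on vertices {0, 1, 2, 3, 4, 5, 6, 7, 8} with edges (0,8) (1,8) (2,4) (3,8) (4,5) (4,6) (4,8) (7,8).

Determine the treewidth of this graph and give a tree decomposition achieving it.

Each bag holds 2 vertices, so the decomposition has width 1, which upper-bounds the treewidth. G has an edge, so its treewidth is at least 1. Therefore the treewidth is 1.

Treewidth 1.
Bags: B1 = {4, 8}  B2 = {1, 8}  B3 = {7, 8}  B4 = {2, 4}  B5 = {4, 6}  B6 = {0, 8}  B7 = {4, 5}  B8 = {3, 8}
Tree: B1–B2, B1–B3, B1–B4, B4–B5, B3–B6, B1–B7, B2–B8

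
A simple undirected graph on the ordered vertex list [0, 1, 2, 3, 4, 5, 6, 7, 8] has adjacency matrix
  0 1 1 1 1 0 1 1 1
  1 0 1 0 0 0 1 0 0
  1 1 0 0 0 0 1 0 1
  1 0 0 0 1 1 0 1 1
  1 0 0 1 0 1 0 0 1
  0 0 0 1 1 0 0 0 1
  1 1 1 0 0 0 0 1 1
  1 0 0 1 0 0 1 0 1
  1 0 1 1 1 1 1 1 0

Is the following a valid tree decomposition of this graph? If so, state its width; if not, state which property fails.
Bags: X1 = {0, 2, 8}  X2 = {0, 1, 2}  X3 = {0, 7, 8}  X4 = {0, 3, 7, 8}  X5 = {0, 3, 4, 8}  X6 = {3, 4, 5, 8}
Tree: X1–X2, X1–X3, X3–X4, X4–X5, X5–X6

No — vertex 6 appears in no bag.

A tree decomposition must satisfy three properties: every vertex lies in some bag; for every edge, both endpoints lie together in some bag; and for every vertex, the bags containing it form a connected subtree. Here vertex 6 appears in no bag, so the decomposition is invalid.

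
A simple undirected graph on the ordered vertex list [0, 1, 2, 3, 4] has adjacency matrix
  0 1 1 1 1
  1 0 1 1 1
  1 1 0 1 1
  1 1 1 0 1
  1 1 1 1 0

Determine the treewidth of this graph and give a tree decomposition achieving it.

Treewidth 4.
One such decomposition:
Bags: B1 = {0, 1, 2, 3, 4}
Tree: (single bag)

With just one bag of size 5, the width is 5 − 1 = 4, so tw(G) ≤ 4. On the other hand G contains the 5-clique {0, 1, 2, 3, 4}. A clique must lie in a single bag of any decomposition, so no decomposition can have width below 4. Hence tw(G) = 4 exactly.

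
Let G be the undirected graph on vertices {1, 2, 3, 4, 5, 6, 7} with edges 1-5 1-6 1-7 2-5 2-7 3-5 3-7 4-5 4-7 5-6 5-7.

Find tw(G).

2

A width-2 tree decomposition is:
Bags: B1 = {2, 5, 7}  B2 = {1, 5, 7}  B3 = {1, 5, 6}  B4 = {4, 5, 7}  B5 = {3, 5, 7}
Tree: B1–B2, B2–B3, B2–B4, B4–B5
Every bag has size at most 3, so the width is 3 − 1 = 2 and tw(G) ≤ 2. For the lower bound, the 3 vertices {1, 5, 6} are pairwise adjacent, and any tree decomposition puts a clique entirely inside one bag — forcing width ≥ 2. The upper and lower bounds meet at 2, so that is the treewidth.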